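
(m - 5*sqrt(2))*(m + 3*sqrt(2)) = m^2 - 2*sqrt(2)*m - 30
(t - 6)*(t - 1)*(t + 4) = t^3 - 3*t^2 - 22*t + 24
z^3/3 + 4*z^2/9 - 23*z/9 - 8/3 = (z/3 + 1)*(z - 8/3)*(z + 1)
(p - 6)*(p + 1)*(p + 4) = p^3 - p^2 - 26*p - 24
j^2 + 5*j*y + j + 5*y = (j + 1)*(j + 5*y)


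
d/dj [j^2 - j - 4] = 2*j - 1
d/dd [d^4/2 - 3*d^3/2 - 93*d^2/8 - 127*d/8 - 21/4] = 2*d^3 - 9*d^2/2 - 93*d/4 - 127/8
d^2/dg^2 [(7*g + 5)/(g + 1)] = -4/(g + 1)^3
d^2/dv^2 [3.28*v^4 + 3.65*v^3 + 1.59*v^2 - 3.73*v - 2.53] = 39.36*v^2 + 21.9*v + 3.18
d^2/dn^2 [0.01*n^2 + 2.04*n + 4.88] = 0.0200000000000000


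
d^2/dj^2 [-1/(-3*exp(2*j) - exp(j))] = (-(3*exp(j) + 1)*(12*exp(j) + 1) + 2*(6*exp(j) + 1)^2)*exp(-j)/(3*exp(j) + 1)^3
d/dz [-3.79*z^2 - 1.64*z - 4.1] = -7.58*z - 1.64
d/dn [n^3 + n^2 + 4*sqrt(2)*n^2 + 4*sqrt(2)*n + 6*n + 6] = 3*n^2 + 2*n + 8*sqrt(2)*n + 4*sqrt(2) + 6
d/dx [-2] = 0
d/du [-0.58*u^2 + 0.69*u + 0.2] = 0.69 - 1.16*u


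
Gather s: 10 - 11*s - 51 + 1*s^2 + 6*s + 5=s^2 - 5*s - 36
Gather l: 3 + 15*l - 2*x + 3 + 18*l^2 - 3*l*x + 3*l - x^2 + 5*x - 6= 18*l^2 + l*(18 - 3*x) - x^2 + 3*x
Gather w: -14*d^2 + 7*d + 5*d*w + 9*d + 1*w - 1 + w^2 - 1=-14*d^2 + 16*d + w^2 + w*(5*d + 1) - 2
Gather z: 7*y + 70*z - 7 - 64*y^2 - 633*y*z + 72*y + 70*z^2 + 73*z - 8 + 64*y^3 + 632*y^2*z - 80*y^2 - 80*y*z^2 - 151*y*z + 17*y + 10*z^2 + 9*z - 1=64*y^3 - 144*y^2 + 96*y + z^2*(80 - 80*y) + z*(632*y^2 - 784*y + 152) - 16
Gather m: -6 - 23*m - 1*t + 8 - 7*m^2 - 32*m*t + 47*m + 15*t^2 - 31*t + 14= -7*m^2 + m*(24 - 32*t) + 15*t^2 - 32*t + 16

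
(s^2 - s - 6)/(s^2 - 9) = (s + 2)/(s + 3)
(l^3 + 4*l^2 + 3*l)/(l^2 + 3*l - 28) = l*(l^2 + 4*l + 3)/(l^2 + 3*l - 28)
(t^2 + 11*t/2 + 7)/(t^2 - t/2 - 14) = (t + 2)/(t - 4)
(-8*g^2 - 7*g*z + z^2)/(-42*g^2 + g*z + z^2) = (-8*g^2 - 7*g*z + z^2)/(-42*g^2 + g*z + z^2)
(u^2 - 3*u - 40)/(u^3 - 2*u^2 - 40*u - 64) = (u + 5)/(u^2 + 6*u + 8)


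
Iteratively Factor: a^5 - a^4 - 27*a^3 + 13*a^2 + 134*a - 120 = (a + 3)*(a^4 - 4*a^3 - 15*a^2 + 58*a - 40) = (a + 3)*(a + 4)*(a^3 - 8*a^2 + 17*a - 10) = (a - 2)*(a + 3)*(a + 4)*(a^2 - 6*a + 5) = (a - 2)*(a - 1)*(a + 3)*(a + 4)*(a - 5)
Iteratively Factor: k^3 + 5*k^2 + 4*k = (k + 4)*(k^2 + k) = (k + 1)*(k + 4)*(k)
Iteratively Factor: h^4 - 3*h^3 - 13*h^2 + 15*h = (h + 3)*(h^3 - 6*h^2 + 5*h) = (h - 1)*(h + 3)*(h^2 - 5*h) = (h - 5)*(h - 1)*(h + 3)*(h)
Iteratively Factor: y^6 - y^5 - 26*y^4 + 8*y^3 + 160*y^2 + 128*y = (y - 4)*(y^5 + 3*y^4 - 14*y^3 - 48*y^2 - 32*y) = (y - 4)*(y + 1)*(y^4 + 2*y^3 - 16*y^2 - 32*y) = (y - 4)^2*(y + 1)*(y^3 + 6*y^2 + 8*y) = (y - 4)^2*(y + 1)*(y + 4)*(y^2 + 2*y) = (y - 4)^2*(y + 1)*(y + 2)*(y + 4)*(y)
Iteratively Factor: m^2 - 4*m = (m - 4)*(m)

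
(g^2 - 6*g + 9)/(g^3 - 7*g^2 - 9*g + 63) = (g - 3)/(g^2 - 4*g - 21)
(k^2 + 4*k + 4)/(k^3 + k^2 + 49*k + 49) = (k^2 + 4*k + 4)/(k^3 + k^2 + 49*k + 49)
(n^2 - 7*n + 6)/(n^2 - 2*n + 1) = (n - 6)/(n - 1)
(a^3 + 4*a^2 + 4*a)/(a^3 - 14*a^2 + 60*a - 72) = a*(a^2 + 4*a + 4)/(a^3 - 14*a^2 + 60*a - 72)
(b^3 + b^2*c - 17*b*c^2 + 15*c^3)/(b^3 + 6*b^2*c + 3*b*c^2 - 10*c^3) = (b - 3*c)/(b + 2*c)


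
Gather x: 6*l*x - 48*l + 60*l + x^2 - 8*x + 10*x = 12*l + x^2 + x*(6*l + 2)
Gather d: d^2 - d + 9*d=d^2 + 8*d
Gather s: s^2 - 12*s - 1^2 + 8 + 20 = s^2 - 12*s + 27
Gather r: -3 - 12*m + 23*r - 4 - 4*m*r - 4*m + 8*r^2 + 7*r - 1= -16*m + 8*r^2 + r*(30 - 4*m) - 8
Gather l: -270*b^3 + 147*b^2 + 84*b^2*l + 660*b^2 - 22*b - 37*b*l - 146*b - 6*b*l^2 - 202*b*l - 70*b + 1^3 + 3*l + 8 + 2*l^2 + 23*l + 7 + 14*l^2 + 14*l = -270*b^3 + 807*b^2 - 238*b + l^2*(16 - 6*b) + l*(84*b^2 - 239*b + 40) + 16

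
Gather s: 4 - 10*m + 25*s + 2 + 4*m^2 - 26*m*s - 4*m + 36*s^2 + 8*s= 4*m^2 - 14*m + 36*s^2 + s*(33 - 26*m) + 6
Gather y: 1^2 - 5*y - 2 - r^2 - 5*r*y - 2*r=-r^2 - 2*r + y*(-5*r - 5) - 1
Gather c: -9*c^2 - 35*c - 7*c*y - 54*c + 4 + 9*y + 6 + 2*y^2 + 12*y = -9*c^2 + c*(-7*y - 89) + 2*y^2 + 21*y + 10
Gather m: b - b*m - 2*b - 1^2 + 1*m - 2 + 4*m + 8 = -b + m*(5 - b) + 5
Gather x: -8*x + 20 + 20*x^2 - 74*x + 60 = 20*x^2 - 82*x + 80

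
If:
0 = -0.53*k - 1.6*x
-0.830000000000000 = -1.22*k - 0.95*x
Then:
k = 0.92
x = -0.30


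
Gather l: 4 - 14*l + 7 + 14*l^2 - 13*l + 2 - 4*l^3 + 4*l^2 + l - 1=-4*l^3 + 18*l^2 - 26*l + 12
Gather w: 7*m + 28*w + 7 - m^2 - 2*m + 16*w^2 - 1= -m^2 + 5*m + 16*w^2 + 28*w + 6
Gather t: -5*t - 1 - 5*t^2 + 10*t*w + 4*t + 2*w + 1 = -5*t^2 + t*(10*w - 1) + 2*w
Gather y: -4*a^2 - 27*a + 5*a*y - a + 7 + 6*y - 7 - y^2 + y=-4*a^2 - 28*a - y^2 + y*(5*a + 7)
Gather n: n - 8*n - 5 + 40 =35 - 7*n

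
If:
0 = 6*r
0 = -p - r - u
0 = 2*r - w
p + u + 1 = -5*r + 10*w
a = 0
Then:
No Solution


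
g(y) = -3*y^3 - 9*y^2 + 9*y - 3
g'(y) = -9*y^2 - 18*y + 9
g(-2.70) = -33.86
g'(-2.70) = -8.01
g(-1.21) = -21.75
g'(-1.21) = 17.60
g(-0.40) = -7.85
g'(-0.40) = 14.76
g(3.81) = -265.27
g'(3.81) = -190.22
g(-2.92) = -31.33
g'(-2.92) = -15.18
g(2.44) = -78.20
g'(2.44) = -88.50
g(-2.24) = -34.60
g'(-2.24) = 4.16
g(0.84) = -3.57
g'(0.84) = -12.47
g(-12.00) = 3777.00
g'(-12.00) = -1071.00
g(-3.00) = -30.00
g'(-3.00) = -18.00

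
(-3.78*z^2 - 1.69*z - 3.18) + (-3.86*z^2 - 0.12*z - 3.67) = -7.64*z^2 - 1.81*z - 6.85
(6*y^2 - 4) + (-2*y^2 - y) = 4*y^2 - y - 4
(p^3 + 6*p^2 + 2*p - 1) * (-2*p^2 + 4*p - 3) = -2*p^5 - 8*p^4 + 17*p^3 - 8*p^2 - 10*p + 3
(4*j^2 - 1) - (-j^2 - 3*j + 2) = 5*j^2 + 3*j - 3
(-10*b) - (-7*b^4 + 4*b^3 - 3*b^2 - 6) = 7*b^4 - 4*b^3 + 3*b^2 - 10*b + 6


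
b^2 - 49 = (b - 7)*(b + 7)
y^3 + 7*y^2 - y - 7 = (y - 1)*(y + 1)*(y + 7)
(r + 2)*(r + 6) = r^2 + 8*r + 12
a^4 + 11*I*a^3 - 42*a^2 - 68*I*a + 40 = (a + 2*I)^3*(a + 5*I)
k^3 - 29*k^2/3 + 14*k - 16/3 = (k - 8)*(k - 1)*(k - 2/3)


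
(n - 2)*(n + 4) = n^2 + 2*n - 8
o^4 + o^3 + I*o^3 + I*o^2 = o^2*(o + 1)*(o + I)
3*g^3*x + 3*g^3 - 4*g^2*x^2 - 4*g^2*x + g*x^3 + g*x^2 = (-3*g + x)*(-g + x)*(g*x + g)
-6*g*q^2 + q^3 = q^2*(-6*g + q)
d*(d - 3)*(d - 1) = d^3 - 4*d^2 + 3*d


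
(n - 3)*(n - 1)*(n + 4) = n^3 - 13*n + 12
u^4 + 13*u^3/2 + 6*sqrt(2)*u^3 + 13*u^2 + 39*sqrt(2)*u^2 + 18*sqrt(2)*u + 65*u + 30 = (u + 1/2)*(u + 6)*(u + sqrt(2))*(u + 5*sqrt(2))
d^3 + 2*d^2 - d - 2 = (d - 1)*(d + 1)*(d + 2)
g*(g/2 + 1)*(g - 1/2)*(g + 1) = g^4/2 + 5*g^3/4 + g^2/4 - g/2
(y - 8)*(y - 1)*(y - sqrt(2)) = y^3 - 9*y^2 - sqrt(2)*y^2 + 8*y + 9*sqrt(2)*y - 8*sqrt(2)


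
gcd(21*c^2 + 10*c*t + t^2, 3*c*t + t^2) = 3*c + t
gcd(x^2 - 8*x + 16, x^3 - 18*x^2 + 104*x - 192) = x - 4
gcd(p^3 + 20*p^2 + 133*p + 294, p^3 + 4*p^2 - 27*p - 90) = p + 6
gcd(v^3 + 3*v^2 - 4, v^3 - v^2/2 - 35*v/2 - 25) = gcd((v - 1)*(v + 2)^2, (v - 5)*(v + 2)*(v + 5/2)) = v + 2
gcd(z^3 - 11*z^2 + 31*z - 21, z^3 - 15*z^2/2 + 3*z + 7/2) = z^2 - 8*z + 7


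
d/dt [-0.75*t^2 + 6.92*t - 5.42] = 6.92 - 1.5*t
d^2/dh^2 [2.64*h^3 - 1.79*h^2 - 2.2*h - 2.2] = 15.84*h - 3.58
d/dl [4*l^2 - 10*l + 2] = 8*l - 10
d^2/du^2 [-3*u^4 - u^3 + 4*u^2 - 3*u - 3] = -36*u^2 - 6*u + 8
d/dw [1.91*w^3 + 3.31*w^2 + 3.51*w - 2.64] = 5.73*w^2 + 6.62*w + 3.51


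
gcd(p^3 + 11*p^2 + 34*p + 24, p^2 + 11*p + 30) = p + 6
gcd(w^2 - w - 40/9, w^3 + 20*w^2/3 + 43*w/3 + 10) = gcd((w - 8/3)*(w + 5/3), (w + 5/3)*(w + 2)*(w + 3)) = w + 5/3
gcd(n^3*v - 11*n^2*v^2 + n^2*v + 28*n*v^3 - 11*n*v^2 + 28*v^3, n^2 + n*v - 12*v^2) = 1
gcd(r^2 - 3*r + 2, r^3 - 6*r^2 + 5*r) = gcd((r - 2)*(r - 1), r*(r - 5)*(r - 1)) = r - 1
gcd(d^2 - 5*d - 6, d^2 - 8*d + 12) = d - 6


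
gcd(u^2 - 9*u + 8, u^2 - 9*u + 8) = u^2 - 9*u + 8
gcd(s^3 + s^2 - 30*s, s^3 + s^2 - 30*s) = s^3 + s^2 - 30*s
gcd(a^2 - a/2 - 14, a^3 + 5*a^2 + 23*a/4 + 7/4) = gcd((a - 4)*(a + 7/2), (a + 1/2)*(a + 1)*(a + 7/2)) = a + 7/2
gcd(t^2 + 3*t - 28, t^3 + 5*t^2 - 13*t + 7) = t + 7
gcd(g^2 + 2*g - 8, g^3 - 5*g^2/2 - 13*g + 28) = g - 2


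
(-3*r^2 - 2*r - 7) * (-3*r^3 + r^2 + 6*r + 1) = 9*r^5 + 3*r^4 + r^3 - 22*r^2 - 44*r - 7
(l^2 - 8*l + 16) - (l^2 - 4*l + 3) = 13 - 4*l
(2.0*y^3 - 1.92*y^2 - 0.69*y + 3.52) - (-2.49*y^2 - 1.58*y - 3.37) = 2.0*y^3 + 0.57*y^2 + 0.89*y + 6.89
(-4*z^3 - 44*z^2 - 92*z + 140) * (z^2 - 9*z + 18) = -4*z^5 - 8*z^4 + 232*z^3 + 176*z^2 - 2916*z + 2520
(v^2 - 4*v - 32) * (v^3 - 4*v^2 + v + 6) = v^5 - 8*v^4 - 15*v^3 + 130*v^2 - 56*v - 192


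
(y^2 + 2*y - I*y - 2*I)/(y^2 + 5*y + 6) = (y - I)/(y + 3)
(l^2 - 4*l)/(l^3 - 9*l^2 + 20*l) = 1/(l - 5)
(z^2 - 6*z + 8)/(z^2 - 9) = (z^2 - 6*z + 8)/(z^2 - 9)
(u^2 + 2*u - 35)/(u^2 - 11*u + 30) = (u + 7)/(u - 6)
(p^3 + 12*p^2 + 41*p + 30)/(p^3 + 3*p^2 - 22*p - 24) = (p + 5)/(p - 4)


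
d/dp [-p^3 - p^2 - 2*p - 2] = -3*p^2 - 2*p - 2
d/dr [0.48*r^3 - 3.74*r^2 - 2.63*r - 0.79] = 1.44*r^2 - 7.48*r - 2.63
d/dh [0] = 0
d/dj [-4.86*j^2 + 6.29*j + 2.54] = 6.29 - 9.72*j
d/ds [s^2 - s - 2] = 2*s - 1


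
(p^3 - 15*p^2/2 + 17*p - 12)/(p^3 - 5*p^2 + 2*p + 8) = (p - 3/2)/(p + 1)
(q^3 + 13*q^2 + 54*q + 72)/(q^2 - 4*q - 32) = (q^2 + 9*q + 18)/(q - 8)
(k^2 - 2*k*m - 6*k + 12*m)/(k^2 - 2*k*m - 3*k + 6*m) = (k - 6)/(k - 3)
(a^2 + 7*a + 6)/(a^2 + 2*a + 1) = (a + 6)/(a + 1)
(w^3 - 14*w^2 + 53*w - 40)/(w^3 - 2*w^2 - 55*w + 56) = (w - 5)/(w + 7)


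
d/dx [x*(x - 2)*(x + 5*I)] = 3*x^2 + x*(-4 + 10*I) - 10*I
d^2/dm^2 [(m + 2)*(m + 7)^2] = 6*m + 32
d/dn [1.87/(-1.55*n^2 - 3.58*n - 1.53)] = (5.797*n + 6.6946)/(1.55*n^2 + 3.58*n + 1.53)^2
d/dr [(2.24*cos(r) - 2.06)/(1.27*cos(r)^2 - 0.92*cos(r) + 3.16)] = (2.8448*cos(r)^2 - 5.2324*cos(r) - 5.1832)*sin(r)/(1.6129*cos(r)^4 - 2.3368*cos(r)^3 + 8.8728*cos(r)^2 - 5.8144*cos(r) + 9.9856)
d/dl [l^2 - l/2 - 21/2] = 2*l - 1/2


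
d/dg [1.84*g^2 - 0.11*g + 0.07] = 3.68*g - 0.11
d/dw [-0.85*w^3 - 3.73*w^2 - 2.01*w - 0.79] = -2.55*w^2 - 7.46*w - 2.01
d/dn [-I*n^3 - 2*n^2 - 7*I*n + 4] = -3*I*n^2 - 4*n - 7*I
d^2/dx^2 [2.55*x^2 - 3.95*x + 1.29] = 5.10000000000000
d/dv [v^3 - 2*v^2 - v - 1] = 3*v^2 - 4*v - 1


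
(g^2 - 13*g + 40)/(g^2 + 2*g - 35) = (g - 8)/(g + 7)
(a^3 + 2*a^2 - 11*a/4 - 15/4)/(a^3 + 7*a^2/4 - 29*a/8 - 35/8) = 2*(2*a - 3)/(4*a - 7)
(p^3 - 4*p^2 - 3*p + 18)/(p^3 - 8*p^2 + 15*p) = (p^2 - p - 6)/(p*(p - 5))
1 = 1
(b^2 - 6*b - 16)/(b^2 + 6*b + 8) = (b - 8)/(b + 4)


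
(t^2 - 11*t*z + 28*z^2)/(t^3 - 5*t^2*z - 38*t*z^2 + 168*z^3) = 1/(t + 6*z)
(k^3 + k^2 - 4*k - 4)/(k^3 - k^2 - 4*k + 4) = (k + 1)/(k - 1)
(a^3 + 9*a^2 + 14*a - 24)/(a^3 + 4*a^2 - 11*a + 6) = (a + 4)/(a - 1)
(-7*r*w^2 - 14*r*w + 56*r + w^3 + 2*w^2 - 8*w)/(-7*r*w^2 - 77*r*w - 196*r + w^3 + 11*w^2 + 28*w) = (w - 2)/(w + 7)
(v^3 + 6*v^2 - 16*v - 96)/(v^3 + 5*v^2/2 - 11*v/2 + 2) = 2*(v^2 + 2*v - 24)/(2*v^2 - 3*v + 1)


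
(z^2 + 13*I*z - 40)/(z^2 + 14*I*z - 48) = (z + 5*I)/(z + 6*I)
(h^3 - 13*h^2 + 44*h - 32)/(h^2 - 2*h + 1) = (h^2 - 12*h + 32)/(h - 1)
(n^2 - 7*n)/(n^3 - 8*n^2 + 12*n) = (n - 7)/(n^2 - 8*n + 12)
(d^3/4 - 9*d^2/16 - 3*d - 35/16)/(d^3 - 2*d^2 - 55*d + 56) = (4*d^3 - 9*d^2 - 48*d - 35)/(16*(d^3 - 2*d^2 - 55*d + 56))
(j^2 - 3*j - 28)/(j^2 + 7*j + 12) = (j - 7)/(j + 3)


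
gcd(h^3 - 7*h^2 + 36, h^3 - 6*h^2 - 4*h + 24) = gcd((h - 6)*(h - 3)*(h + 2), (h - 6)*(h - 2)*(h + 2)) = h^2 - 4*h - 12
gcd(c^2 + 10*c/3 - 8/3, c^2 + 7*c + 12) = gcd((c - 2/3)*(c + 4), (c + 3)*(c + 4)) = c + 4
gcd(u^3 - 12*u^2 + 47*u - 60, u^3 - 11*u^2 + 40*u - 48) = u^2 - 7*u + 12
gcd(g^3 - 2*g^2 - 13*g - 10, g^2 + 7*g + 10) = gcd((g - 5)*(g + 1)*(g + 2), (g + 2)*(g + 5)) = g + 2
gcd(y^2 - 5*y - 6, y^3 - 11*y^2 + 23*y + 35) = y + 1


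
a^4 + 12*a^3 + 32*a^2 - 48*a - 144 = (a - 2)*(a + 2)*(a + 6)^2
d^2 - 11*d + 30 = (d - 6)*(d - 5)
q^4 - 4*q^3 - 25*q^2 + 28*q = q*(q - 7)*(q - 1)*(q + 4)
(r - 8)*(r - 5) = r^2 - 13*r + 40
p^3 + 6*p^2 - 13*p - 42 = (p - 3)*(p + 2)*(p + 7)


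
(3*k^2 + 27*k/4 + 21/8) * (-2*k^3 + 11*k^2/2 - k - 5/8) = -6*k^5 + 3*k^4 + 231*k^3/8 + 93*k^2/16 - 219*k/32 - 105/64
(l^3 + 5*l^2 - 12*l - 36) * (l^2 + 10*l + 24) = l^5 + 15*l^4 + 62*l^3 - 36*l^2 - 648*l - 864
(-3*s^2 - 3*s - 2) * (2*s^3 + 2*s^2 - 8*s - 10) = -6*s^5 - 12*s^4 + 14*s^3 + 50*s^2 + 46*s + 20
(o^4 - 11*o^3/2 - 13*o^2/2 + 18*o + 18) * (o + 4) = o^5 - 3*o^4/2 - 57*o^3/2 - 8*o^2 + 90*o + 72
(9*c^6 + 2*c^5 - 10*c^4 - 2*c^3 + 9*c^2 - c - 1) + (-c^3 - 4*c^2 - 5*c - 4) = 9*c^6 + 2*c^5 - 10*c^4 - 3*c^3 + 5*c^2 - 6*c - 5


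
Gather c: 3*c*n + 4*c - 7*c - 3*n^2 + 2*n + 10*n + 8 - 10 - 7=c*(3*n - 3) - 3*n^2 + 12*n - 9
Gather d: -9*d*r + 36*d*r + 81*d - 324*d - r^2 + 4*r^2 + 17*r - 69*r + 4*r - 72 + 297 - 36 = d*(27*r - 243) + 3*r^2 - 48*r + 189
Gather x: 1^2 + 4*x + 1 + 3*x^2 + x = 3*x^2 + 5*x + 2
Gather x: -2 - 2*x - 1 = -2*x - 3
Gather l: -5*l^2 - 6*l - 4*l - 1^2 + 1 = -5*l^2 - 10*l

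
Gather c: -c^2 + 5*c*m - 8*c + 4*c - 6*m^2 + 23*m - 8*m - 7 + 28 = -c^2 + c*(5*m - 4) - 6*m^2 + 15*m + 21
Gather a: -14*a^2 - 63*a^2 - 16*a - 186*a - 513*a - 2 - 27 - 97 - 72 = -77*a^2 - 715*a - 198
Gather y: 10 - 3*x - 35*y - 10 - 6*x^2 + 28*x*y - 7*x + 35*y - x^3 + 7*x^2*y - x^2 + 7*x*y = -x^3 - 7*x^2 - 10*x + y*(7*x^2 + 35*x)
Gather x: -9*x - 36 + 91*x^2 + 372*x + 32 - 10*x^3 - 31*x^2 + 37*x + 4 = -10*x^3 + 60*x^2 + 400*x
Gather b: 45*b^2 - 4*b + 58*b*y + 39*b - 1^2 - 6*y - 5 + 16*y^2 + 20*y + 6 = 45*b^2 + b*(58*y + 35) + 16*y^2 + 14*y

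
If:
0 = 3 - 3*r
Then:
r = 1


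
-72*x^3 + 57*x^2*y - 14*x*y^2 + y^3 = (-8*x + y)*(-3*x + y)^2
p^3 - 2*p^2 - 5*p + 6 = (p - 3)*(p - 1)*(p + 2)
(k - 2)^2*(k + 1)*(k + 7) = k^4 + 4*k^3 - 21*k^2 + 4*k + 28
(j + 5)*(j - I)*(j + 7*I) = j^3 + 5*j^2 + 6*I*j^2 + 7*j + 30*I*j + 35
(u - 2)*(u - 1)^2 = u^3 - 4*u^2 + 5*u - 2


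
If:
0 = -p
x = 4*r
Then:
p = 0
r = x/4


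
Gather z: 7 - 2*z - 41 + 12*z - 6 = 10*z - 40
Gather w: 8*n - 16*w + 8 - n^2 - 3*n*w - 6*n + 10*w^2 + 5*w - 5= -n^2 + 2*n + 10*w^2 + w*(-3*n - 11) + 3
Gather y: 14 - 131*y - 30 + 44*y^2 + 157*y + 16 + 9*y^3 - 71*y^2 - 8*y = 9*y^3 - 27*y^2 + 18*y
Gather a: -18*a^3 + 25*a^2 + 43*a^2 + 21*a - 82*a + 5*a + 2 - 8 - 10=-18*a^3 + 68*a^2 - 56*a - 16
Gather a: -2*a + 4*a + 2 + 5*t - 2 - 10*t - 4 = 2*a - 5*t - 4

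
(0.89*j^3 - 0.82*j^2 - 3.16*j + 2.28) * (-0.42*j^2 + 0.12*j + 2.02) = -0.3738*j^5 + 0.4512*j^4 + 3.0266*j^3 - 2.9932*j^2 - 6.1096*j + 4.6056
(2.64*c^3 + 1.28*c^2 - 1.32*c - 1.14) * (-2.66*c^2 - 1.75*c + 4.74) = -7.0224*c^5 - 8.0248*c^4 + 13.7848*c^3 + 11.4096*c^2 - 4.2618*c - 5.4036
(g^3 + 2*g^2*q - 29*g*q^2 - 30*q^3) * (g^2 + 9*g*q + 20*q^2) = g^5 + 11*g^4*q + 9*g^3*q^2 - 251*g^2*q^3 - 850*g*q^4 - 600*q^5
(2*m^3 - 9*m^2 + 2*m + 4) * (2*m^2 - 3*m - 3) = 4*m^5 - 24*m^4 + 25*m^3 + 29*m^2 - 18*m - 12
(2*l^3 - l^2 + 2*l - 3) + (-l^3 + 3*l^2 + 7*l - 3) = l^3 + 2*l^2 + 9*l - 6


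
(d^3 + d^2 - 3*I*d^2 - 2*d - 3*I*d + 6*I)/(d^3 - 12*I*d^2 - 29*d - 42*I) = (d^3 + d^2*(1 - 3*I) - d*(2 + 3*I) + 6*I)/(d^3 - 12*I*d^2 - 29*d - 42*I)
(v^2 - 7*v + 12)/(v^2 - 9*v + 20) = (v - 3)/(v - 5)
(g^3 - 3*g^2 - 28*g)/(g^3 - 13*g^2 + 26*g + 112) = g*(g + 4)/(g^2 - 6*g - 16)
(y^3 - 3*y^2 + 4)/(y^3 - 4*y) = (y^2 - y - 2)/(y*(y + 2))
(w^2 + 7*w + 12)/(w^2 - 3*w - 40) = (w^2 + 7*w + 12)/(w^2 - 3*w - 40)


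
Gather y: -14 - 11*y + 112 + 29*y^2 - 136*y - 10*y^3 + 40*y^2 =-10*y^3 + 69*y^2 - 147*y + 98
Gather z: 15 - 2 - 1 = 12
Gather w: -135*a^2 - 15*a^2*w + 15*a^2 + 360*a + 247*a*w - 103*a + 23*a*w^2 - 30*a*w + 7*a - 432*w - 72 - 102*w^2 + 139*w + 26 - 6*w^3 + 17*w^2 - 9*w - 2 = -120*a^2 + 264*a - 6*w^3 + w^2*(23*a - 85) + w*(-15*a^2 + 217*a - 302) - 48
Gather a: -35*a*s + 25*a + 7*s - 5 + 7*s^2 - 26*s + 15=a*(25 - 35*s) + 7*s^2 - 19*s + 10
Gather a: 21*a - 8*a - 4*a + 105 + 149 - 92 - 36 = 9*a + 126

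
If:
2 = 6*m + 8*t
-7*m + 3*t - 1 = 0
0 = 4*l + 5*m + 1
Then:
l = -8/37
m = -1/37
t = 10/37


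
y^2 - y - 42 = (y - 7)*(y + 6)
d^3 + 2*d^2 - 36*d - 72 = (d - 6)*(d + 2)*(d + 6)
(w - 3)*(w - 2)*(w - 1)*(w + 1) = w^4 - 5*w^3 + 5*w^2 + 5*w - 6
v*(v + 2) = v^2 + 2*v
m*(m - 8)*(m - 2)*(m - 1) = m^4 - 11*m^3 + 26*m^2 - 16*m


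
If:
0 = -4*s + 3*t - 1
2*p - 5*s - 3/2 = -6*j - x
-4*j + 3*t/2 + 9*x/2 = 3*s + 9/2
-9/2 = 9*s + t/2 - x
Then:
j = 255*x/232 - 51/58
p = 253/116 - 821*x/232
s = 3*x/29 - 14/29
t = 4*x/29 - 9/29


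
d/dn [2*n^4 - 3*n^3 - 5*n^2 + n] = 8*n^3 - 9*n^2 - 10*n + 1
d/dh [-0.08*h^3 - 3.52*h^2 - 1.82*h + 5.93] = -0.24*h^2 - 7.04*h - 1.82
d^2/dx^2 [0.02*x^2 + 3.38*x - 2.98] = 0.0400000000000000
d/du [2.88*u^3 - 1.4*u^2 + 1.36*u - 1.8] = 8.64*u^2 - 2.8*u + 1.36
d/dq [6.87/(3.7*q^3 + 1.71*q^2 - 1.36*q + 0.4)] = (-76.257*q^2 - 23.4954*q + 9.3432)/(3.7*q^3 + 1.71*q^2 - 1.36*q + 0.4)^2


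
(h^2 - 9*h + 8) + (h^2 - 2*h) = 2*h^2 - 11*h + 8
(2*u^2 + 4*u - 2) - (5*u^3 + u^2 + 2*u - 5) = -5*u^3 + u^2 + 2*u + 3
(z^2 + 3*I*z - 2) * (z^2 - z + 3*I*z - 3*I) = z^4 - z^3 + 6*I*z^3 - 11*z^2 - 6*I*z^2 + 11*z - 6*I*z + 6*I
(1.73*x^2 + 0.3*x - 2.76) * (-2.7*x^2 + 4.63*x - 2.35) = -4.671*x^4 + 7.1999*x^3 + 4.7755*x^2 - 13.4838*x + 6.486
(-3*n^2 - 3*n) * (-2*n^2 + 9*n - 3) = 6*n^4 - 21*n^3 - 18*n^2 + 9*n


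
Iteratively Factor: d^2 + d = (d)*(d + 1)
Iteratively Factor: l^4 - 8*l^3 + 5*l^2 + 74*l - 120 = (l - 5)*(l^3 - 3*l^2 - 10*l + 24) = (l - 5)*(l - 4)*(l^2 + l - 6) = (l - 5)*(l - 4)*(l + 3)*(l - 2)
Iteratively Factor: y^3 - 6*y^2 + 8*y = (y - 2)*(y^2 - 4*y) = (y - 4)*(y - 2)*(y)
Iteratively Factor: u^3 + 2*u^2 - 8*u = (u)*(u^2 + 2*u - 8) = u*(u + 4)*(u - 2)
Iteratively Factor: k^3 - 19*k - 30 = (k + 2)*(k^2 - 2*k - 15) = (k - 5)*(k + 2)*(k + 3)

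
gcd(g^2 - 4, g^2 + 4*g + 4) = g + 2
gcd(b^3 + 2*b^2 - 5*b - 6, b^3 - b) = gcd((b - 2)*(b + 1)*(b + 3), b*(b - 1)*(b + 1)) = b + 1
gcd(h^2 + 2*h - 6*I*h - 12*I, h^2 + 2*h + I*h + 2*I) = h + 2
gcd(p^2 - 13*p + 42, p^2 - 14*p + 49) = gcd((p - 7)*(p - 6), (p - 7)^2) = p - 7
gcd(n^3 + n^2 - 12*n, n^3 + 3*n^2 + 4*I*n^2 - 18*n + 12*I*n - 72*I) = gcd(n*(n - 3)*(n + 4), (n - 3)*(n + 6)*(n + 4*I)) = n - 3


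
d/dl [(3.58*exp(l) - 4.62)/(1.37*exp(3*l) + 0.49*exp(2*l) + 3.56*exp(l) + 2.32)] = (-9.8092*exp(3*l) + 17.234*exp(2*l) + 4.5276*exp(l) + 24.7528)*exp(l)/(1.8769*exp(6*l) + 1.3426*exp(5*l) + 9.9945*exp(4*l) + 9.8456*exp(3*l) + 14.9472*exp(2*l) + 16.5184*exp(l) + 5.3824)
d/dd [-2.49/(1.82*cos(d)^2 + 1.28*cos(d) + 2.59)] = -(9.0636*cos(d) + 3.1872)*sin(d)/(1.82*cos(d)^2 + 1.28*cos(d) + 2.59)^2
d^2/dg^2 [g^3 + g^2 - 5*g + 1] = 6*g + 2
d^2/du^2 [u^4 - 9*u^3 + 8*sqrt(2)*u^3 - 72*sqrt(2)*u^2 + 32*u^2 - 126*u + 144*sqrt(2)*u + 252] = 12*u^2 - 54*u + 48*sqrt(2)*u - 144*sqrt(2) + 64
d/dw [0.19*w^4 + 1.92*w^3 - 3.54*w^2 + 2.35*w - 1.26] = 0.76*w^3 + 5.76*w^2 - 7.08*w + 2.35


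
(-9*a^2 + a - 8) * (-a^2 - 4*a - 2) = 9*a^4 + 35*a^3 + 22*a^2 + 30*a + 16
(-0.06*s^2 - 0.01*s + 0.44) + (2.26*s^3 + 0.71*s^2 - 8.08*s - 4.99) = 2.26*s^3 + 0.65*s^2 - 8.09*s - 4.55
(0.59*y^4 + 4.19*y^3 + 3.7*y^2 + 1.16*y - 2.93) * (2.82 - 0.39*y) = -0.2301*y^5 + 0.0296999999999996*y^4 + 10.3728*y^3 + 9.9816*y^2 + 4.4139*y - 8.2626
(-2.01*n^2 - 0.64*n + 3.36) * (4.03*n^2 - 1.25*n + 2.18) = -8.1003*n^4 - 0.0667000000000004*n^3 + 9.959*n^2 - 5.5952*n + 7.3248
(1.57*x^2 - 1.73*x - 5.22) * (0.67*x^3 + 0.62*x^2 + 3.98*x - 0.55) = 1.0519*x^5 - 0.1857*x^4 + 1.6786*x^3 - 10.9853*x^2 - 19.8241*x + 2.871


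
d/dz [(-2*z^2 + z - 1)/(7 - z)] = 2*(z^2 - 14*z + 3)/(z^2 - 14*z + 49)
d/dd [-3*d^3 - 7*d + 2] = -9*d^2 - 7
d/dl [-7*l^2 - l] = -14*l - 1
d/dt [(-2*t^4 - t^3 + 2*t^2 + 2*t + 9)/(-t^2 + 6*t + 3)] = (4*t^5 - 35*t^4 - 36*t^3 + 5*t^2 + 30*t - 48)/(t^4 - 12*t^3 + 30*t^2 + 36*t + 9)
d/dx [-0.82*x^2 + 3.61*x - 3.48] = 3.61 - 1.64*x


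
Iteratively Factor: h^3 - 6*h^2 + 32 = (h - 4)*(h^2 - 2*h - 8) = (h - 4)^2*(h + 2)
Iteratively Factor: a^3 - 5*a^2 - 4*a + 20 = (a - 2)*(a^2 - 3*a - 10) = (a - 2)*(a + 2)*(a - 5)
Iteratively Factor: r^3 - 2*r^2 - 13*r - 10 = (r + 2)*(r^2 - 4*r - 5) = (r + 1)*(r + 2)*(r - 5)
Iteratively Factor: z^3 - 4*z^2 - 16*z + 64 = (z - 4)*(z^2 - 16) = (z - 4)*(z + 4)*(z - 4)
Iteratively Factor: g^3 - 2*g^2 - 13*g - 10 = (g - 5)*(g^2 + 3*g + 2) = (g - 5)*(g + 2)*(g + 1)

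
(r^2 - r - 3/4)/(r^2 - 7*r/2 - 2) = (r - 3/2)/(r - 4)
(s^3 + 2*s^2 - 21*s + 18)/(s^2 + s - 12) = (s^2 + 5*s - 6)/(s + 4)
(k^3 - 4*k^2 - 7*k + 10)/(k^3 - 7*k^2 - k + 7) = (k^2 - 3*k - 10)/(k^2 - 6*k - 7)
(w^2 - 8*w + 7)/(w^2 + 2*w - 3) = (w - 7)/(w + 3)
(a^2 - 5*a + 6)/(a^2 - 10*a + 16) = (a - 3)/(a - 8)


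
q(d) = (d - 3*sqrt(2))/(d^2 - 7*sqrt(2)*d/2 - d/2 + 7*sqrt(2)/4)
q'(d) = (d - 3*sqrt(2))*(-2*d + 1/2 + 7*sqrt(2)/2)/(d^2 - 7*sqrt(2)*d/2 - d/2 + 7*sqrt(2)/4)^2 + 1/(d^2 - 7*sqrt(2)*d/2 - d/2 + 7*sqrt(2)/4)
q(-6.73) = -0.13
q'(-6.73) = -0.02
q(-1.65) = -0.42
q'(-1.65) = -0.19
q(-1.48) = -0.45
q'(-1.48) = -0.22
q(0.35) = -5.64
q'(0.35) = -37.39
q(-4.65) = -0.18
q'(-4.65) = -0.03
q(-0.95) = -0.61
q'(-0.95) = -0.40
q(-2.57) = -0.30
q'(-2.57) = -0.09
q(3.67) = 0.14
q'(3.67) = -0.18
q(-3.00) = -0.26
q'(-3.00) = -0.07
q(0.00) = -1.71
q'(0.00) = -3.37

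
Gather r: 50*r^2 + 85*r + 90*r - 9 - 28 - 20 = 50*r^2 + 175*r - 57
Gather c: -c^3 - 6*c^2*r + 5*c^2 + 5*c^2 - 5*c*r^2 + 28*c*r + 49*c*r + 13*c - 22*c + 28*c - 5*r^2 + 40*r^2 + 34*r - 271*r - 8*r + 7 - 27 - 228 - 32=-c^3 + c^2*(10 - 6*r) + c*(-5*r^2 + 77*r + 19) + 35*r^2 - 245*r - 280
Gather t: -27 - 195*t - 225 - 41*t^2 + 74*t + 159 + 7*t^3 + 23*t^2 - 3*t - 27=7*t^3 - 18*t^2 - 124*t - 120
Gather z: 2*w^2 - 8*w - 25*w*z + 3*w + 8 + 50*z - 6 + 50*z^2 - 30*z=2*w^2 - 5*w + 50*z^2 + z*(20 - 25*w) + 2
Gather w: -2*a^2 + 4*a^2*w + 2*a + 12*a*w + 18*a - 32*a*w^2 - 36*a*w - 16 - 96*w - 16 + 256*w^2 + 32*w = -2*a^2 + 20*a + w^2*(256 - 32*a) + w*(4*a^2 - 24*a - 64) - 32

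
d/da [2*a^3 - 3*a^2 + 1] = 6*a*(a - 1)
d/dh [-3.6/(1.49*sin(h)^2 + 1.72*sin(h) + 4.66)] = (10.728*sin(h) + 6.192)*cos(h)/(1.49*sin(h)^2 + 1.72*sin(h) + 4.66)^2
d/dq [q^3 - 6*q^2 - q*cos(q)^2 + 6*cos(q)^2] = 3*q^2 + q*sin(2*q) - 12*q - 6*sin(2*q) - cos(q)^2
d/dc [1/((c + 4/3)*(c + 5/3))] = 81*(-2*c - 3)/(81*c^4 + 486*c^3 + 1089*c^2 + 1080*c + 400)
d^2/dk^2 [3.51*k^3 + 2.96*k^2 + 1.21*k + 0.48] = 21.06*k + 5.92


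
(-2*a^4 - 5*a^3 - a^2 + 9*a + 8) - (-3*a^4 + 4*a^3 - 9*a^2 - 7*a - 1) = a^4 - 9*a^3 + 8*a^2 + 16*a + 9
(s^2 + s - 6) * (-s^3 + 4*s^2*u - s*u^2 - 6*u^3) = -s^5 + 4*s^4*u - s^4 - s^3*u^2 + 4*s^3*u + 6*s^3 - 6*s^2*u^3 - s^2*u^2 - 24*s^2*u - 6*s*u^3 + 6*s*u^2 + 36*u^3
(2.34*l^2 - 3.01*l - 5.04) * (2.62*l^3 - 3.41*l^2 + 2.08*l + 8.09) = 6.1308*l^5 - 15.8656*l^4 + 1.9265*l^3 + 29.8562*l^2 - 34.8341*l - 40.7736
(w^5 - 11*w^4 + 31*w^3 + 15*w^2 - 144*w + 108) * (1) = w^5 - 11*w^4 + 31*w^3 + 15*w^2 - 144*w + 108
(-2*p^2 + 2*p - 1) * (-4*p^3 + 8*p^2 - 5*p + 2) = 8*p^5 - 24*p^4 + 30*p^3 - 22*p^2 + 9*p - 2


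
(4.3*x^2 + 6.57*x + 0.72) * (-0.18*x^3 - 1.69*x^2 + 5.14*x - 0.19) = -0.774*x^5 - 8.4496*x^4 + 10.8691*x^3 + 31.736*x^2 + 2.4525*x - 0.1368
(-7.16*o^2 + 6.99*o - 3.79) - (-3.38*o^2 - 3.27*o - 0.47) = -3.78*o^2 + 10.26*o - 3.32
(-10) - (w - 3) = -w - 7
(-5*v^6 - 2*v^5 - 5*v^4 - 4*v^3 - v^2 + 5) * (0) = 0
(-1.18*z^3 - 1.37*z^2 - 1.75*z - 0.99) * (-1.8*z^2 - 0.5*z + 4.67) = 2.124*z^5 + 3.056*z^4 - 1.6756*z^3 - 3.7409*z^2 - 7.6775*z - 4.6233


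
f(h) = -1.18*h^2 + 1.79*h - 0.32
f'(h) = 1.79 - 2.36*h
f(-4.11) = -27.61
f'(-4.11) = 11.49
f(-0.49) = -1.48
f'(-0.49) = 2.95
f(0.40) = 0.21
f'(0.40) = 0.85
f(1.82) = -0.97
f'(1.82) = -2.51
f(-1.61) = -6.26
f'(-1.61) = 5.59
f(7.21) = -48.76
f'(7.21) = -15.23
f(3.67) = -9.64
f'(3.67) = -6.87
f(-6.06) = -54.50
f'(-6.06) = 16.09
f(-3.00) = -16.31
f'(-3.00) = 8.87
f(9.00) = -79.79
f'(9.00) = -19.45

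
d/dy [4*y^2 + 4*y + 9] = 8*y + 4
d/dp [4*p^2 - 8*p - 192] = 8*p - 8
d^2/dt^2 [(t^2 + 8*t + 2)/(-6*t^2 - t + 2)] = 4*(-141*t^3 - 126*t^2 - 162*t - 23)/(216*t^6 + 108*t^5 - 198*t^4 - 71*t^3 + 66*t^2 + 12*t - 8)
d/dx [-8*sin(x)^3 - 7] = -24*sin(x)^2*cos(x)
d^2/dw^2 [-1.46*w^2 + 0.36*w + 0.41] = -2.92000000000000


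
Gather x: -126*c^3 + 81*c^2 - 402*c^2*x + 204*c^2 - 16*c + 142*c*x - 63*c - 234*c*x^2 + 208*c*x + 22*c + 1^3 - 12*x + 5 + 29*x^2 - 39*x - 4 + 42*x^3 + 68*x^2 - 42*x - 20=-126*c^3 + 285*c^2 - 57*c + 42*x^3 + x^2*(97 - 234*c) + x*(-402*c^2 + 350*c - 93) - 18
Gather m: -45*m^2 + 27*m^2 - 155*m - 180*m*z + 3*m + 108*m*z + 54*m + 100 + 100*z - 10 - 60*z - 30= -18*m^2 + m*(-72*z - 98) + 40*z + 60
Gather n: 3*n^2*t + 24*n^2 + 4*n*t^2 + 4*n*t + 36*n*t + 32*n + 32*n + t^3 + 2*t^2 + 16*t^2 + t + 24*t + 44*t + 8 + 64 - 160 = n^2*(3*t + 24) + n*(4*t^2 + 40*t + 64) + t^3 + 18*t^2 + 69*t - 88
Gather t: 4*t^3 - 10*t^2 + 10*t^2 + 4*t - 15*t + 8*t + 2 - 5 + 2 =4*t^3 - 3*t - 1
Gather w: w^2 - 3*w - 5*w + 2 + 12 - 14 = w^2 - 8*w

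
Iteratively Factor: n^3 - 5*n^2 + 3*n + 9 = (n - 3)*(n^2 - 2*n - 3) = (n - 3)^2*(n + 1)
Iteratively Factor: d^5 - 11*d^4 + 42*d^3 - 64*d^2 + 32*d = (d - 2)*(d^4 - 9*d^3 + 24*d^2 - 16*d) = (d - 2)*(d - 1)*(d^3 - 8*d^2 + 16*d) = (d - 4)*(d - 2)*(d - 1)*(d^2 - 4*d) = d*(d - 4)*(d - 2)*(d - 1)*(d - 4)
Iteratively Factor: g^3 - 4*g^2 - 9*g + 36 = (g - 4)*(g^2 - 9) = (g - 4)*(g - 3)*(g + 3)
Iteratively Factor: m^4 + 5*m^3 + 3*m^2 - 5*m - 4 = (m + 1)*(m^3 + 4*m^2 - m - 4) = (m - 1)*(m + 1)*(m^2 + 5*m + 4) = (m - 1)*(m + 1)*(m + 4)*(m + 1)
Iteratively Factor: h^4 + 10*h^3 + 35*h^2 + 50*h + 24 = (h + 4)*(h^3 + 6*h^2 + 11*h + 6) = (h + 1)*(h + 4)*(h^2 + 5*h + 6) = (h + 1)*(h + 2)*(h + 4)*(h + 3)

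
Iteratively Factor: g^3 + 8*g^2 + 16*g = (g + 4)*(g^2 + 4*g) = g*(g + 4)*(g + 4)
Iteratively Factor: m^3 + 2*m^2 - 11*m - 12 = (m + 1)*(m^2 + m - 12) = (m + 1)*(m + 4)*(m - 3)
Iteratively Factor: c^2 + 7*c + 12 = (c + 3)*(c + 4)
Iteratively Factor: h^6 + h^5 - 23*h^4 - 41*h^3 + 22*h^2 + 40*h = (h - 1)*(h^5 + 2*h^4 - 21*h^3 - 62*h^2 - 40*h) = (h - 1)*(h + 1)*(h^4 + h^3 - 22*h^2 - 40*h) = (h - 5)*(h - 1)*(h + 1)*(h^3 + 6*h^2 + 8*h) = h*(h - 5)*(h - 1)*(h + 1)*(h^2 + 6*h + 8) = h*(h - 5)*(h - 1)*(h + 1)*(h + 2)*(h + 4)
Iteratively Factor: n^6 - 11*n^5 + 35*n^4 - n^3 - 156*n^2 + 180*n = (n - 3)*(n^5 - 8*n^4 + 11*n^3 + 32*n^2 - 60*n) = (n - 3)^2*(n^4 - 5*n^3 - 4*n^2 + 20*n) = (n - 5)*(n - 3)^2*(n^3 - 4*n) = n*(n - 5)*(n - 3)^2*(n^2 - 4) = n*(n - 5)*(n - 3)^2*(n + 2)*(n - 2)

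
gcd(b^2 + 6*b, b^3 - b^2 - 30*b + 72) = b + 6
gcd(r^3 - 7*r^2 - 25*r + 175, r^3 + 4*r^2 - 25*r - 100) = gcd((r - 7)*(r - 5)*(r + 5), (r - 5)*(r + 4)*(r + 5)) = r^2 - 25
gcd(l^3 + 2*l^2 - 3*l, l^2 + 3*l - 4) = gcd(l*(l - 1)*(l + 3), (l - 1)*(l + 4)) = l - 1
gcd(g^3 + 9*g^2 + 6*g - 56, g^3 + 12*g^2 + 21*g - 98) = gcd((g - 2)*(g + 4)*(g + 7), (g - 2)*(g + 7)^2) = g^2 + 5*g - 14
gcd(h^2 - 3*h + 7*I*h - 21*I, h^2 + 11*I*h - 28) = h + 7*I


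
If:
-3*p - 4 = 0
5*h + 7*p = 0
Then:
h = 28/15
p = -4/3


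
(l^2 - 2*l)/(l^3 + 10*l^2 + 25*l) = (l - 2)/(l^2 + 10*l + 25)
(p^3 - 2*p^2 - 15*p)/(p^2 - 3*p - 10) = p*(p + 3)/(p + 2)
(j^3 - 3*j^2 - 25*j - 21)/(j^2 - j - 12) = (j^2 - 6*j - 7)/(j - 4)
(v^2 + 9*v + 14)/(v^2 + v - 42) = (v + 2)/(v - 6)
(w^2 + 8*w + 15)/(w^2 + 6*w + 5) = (w + 3)/(w + 1)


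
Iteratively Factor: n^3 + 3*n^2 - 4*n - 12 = (n + 3)*(n^2 - 4) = (n - 2)*(n + 3)*(n + 2)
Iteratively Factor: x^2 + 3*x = (x + 3)*(x)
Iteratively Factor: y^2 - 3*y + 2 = (y - 1)*(y - 2)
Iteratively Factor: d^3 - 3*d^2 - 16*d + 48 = (d - 4)*(d^2 + d - 12) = (d - 4)*(d + 4)*(d - 3)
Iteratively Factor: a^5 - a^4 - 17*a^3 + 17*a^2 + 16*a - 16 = (a + 1)*(a^4 - 2*a^3 - 15*a^2 + 32*a - 16) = (a - 1)*(a + 1)*(a^3 - a^2 - 16*a + 16) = (a - 1)^2*(a + 1)*(a^2 - 16) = (a - 4)*(a - 1)^2*(a + 1)*(a + 4)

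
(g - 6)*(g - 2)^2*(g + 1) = g^4 - 9*g^3 + 18*g^2 + 4*g - 24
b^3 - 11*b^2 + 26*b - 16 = (b - 8)*(b - 2)*(b - 1)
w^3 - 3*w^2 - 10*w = w*(w - 5)*(w + 2)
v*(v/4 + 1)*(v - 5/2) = v^3/4 + 3*v^2/8 - 5*v/2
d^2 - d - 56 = (d - 8)*(d + 7)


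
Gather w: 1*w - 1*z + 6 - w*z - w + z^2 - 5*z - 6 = -w*z + z^2 - 6*z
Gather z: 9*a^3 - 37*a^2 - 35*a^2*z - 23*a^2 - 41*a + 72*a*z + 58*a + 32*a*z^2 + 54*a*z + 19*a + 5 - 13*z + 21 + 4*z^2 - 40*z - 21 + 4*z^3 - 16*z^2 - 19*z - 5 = 9*a^3 - 60*a^2 + 36*a + 4*z^3 + z^2*(32*a - 12) + z*(-35*a^2 + 126*a - 72)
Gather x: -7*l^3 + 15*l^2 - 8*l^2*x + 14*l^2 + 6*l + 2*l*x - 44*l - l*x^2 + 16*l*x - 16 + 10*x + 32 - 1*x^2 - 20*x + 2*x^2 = -7*l^3 + 29*l^2 - 38*l + x^2*(1 - l) + x*(-8*l^2 + 18*l - 10) + 16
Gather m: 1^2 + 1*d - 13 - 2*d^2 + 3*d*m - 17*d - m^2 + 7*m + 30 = -2*d^2 - 16*d - m^2 + m*(3*d + 7) + 18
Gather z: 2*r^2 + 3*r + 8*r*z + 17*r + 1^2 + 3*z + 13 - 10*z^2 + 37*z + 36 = 2*r^2 + 20*r - 10*z^2 + z*(8*r + 40) + 50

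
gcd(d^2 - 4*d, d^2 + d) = d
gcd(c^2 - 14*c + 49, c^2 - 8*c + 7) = c - 7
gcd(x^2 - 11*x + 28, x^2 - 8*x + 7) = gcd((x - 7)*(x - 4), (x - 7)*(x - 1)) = x - 7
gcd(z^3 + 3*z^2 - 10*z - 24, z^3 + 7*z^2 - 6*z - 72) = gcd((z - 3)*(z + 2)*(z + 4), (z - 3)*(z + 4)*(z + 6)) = z^2 + z - 12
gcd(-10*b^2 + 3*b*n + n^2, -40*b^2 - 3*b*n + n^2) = 5*b + n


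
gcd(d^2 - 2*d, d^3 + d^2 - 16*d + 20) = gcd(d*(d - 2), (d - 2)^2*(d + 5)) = d - 2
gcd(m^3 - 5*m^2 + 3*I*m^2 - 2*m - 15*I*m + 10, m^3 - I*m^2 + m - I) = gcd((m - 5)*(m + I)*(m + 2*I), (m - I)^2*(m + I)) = m + I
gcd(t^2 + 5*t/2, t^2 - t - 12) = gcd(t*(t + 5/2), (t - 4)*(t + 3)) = 1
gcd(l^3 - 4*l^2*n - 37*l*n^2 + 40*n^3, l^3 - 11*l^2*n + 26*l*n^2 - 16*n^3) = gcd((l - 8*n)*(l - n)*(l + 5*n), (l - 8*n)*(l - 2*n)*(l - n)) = l^2 - 9*l*n + 8*n^2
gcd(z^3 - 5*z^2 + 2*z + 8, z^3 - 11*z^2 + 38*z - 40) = z^2 - 6*z + 8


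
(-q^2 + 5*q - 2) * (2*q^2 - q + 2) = -2*q^4 + 11*q^3 - 11*q^2 + 12*q - 4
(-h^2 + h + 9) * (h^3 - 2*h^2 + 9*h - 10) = -h^5 + 3*h^4 - 2*h^3 + h^2 + 71*h - 90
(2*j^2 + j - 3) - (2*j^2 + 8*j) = -7*j - 3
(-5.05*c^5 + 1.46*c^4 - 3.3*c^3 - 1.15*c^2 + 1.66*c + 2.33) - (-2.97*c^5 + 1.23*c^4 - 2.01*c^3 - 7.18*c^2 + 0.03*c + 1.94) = -2.08*c^5 + 0.23*c^4 - 1.29*c^3 + 6.03*c^2 + 1.63*c + 0.39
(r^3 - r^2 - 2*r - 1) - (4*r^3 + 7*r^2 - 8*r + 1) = -3*r^3 - 8*r^2 + 6*r - 2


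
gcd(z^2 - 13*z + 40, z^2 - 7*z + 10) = z - 5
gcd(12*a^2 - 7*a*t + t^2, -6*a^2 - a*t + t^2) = -3*a + t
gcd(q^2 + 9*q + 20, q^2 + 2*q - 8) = q + 4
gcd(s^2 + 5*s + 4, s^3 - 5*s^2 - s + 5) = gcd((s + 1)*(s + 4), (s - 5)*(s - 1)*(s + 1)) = s + 1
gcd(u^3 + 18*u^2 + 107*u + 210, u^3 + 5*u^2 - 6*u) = u + 6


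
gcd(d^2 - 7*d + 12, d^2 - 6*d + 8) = d - 4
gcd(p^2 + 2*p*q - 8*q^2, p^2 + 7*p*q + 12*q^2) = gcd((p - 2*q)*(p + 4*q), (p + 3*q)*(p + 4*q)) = p + 4*q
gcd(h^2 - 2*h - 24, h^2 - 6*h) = h - 6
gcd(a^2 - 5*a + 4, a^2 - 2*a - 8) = a - 4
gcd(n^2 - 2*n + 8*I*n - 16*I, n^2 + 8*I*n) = n + 8*I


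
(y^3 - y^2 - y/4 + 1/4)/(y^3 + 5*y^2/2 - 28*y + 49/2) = (4*y^2 - 1)/(2*(2*y^2 + 7*y - 49))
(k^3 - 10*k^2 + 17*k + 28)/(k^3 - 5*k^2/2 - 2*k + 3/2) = 2*(k^2 - 11*k + 28)/(2*k^2 - 7*k + 3)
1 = 1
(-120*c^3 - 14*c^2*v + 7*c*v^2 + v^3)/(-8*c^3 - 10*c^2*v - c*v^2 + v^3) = (30*c^2 + 11*c*v + v^2)/(2*c^2 + 3*c*v + v^2)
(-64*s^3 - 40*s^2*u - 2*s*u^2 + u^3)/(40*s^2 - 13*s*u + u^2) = (-8*s^2 - 6*s*u - u^2)/(5*s - u)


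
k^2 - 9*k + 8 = (k - 8)*(k - 1)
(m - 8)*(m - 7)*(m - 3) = m^3 - 18*m^2 + 101*m - 168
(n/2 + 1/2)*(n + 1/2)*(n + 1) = n^3/2 + 5*n^2/4 + n + 1/4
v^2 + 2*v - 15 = (v - 3)*(v + 5)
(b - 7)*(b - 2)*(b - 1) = b^3 - 10*b^2 + 23*b - 14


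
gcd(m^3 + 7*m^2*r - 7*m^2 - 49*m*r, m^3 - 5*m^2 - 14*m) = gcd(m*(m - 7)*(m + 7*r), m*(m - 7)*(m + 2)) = m^2 - 7*m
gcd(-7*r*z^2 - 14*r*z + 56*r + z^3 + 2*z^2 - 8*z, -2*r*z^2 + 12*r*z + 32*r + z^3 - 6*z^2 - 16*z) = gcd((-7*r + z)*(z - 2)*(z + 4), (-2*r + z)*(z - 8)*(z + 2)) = 1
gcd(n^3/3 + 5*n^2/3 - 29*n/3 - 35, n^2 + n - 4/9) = 1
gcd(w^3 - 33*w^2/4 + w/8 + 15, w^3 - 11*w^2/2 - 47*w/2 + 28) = w - 8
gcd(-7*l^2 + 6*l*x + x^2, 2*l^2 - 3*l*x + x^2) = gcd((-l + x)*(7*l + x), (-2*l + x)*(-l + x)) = -l + x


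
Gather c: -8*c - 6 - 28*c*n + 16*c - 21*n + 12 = c*(8 - 28*n) - 21*n + 6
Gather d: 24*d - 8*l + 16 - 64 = 24*d - 8*l - 48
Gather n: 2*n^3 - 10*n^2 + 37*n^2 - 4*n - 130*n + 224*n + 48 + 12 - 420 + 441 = 2*n^3 + 27*n^2 + 90*n + 81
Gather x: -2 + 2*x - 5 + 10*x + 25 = 12*x + 18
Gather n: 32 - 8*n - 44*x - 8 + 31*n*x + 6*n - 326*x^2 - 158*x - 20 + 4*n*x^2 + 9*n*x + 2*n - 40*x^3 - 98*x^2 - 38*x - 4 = n*(4*x^2 + 40*x) - 40*x^3 - 424*x^2 - 240*x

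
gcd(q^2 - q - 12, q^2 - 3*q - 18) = q + 3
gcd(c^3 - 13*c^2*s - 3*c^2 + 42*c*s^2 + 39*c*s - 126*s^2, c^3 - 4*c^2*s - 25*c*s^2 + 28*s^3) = -c + 7*s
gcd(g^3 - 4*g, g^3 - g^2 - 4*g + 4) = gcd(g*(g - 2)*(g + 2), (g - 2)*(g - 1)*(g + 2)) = g^2 - 4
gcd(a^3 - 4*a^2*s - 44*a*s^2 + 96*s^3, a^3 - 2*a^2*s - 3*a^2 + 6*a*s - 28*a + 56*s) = -a + 2*s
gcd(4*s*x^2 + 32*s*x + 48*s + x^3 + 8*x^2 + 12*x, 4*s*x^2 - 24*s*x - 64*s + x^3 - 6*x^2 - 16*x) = 4*s*x + 8*s + x^2 + 2*x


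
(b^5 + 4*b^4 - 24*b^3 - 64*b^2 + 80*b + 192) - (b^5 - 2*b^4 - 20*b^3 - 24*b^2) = 6*b^4 - 4*b^3 - 40*b^2 + 80*b + 192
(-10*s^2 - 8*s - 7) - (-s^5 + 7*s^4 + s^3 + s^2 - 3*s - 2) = s^5 - 7*s^4 - s^3 - 11*s^2 - 5*s - 5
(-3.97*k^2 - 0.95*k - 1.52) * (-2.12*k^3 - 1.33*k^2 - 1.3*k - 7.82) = 8.4164*k^5 + 7.2941*k^4 + 9.6469*k^3 + 34.302*k^2 + 9.405*k + 11.8864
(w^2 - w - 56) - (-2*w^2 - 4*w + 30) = 3*w^2 + 3*w - 86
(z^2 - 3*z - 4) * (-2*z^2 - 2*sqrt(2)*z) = -2*z^4 - 2*sqrt(2)*z^3 + 6*z^3 + 8*z^2 + 6*sqrt(2)*z^2 + 8*sqrt(2)*z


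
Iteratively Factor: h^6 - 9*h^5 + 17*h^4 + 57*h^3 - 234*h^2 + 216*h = (h - 3)*(h^5 - 6*h^4 - h^3 + 54*h^2 - 72*h) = (h - 3)*(h + 3)*(h^4 - 9*h^3 + 26*h^2 - 24*h) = h*(h - 3)*(h + 3)*(h^3 - 9*h^2 + 26*h - 24) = h*(h - 3)*(h - 2)*(h + 3)*(h^2 - 7*h + 12) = h*(h - 4)*(h - 3)*(h - 2)*(h + 3)*(h - 3)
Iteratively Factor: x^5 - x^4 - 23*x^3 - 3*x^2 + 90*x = (x - 5)*(x^4 + 4*x^3 - 3*x^2 - 18*x) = (x - 5)*(x + 3)*(x^3 + x^2 - 6*x) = (x - 5)*(x + 3)^2*(x^2 - 2*x) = x*(x - 5)*(x + 3)^2*(x - 2)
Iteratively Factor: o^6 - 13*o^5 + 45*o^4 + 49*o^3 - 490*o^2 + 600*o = (o - 2)*(o^5 - 11*o^4 + 23*o^3 + 95*o^2 - 300*o) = (o - 5)*(o - 2)*(o^4 - 6*o^3 - 7*o^2 + 60*o) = (o - 5)*(o - 2)*(o + 3)*(o^3 - 9*o^2 + 20*o) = (o - 5)^2*(o - 2)*(o + 3)*(o^2 - 4*o) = o*(o - 5)^2*(o - 2)*(o + 3)*(o - 4)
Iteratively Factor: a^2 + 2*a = (a)*(a + 2)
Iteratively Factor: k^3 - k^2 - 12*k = (k + 3)*(k^2 - 4*k) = k*(k + 3)*(k - 4)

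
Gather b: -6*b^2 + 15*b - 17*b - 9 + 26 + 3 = -6*b^2 - 2*b + 20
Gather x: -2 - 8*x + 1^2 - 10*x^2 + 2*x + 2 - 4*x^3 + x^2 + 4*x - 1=-4*x^3 - 9*x^2 - 2*x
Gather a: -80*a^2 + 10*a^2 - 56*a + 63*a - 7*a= -70*a^2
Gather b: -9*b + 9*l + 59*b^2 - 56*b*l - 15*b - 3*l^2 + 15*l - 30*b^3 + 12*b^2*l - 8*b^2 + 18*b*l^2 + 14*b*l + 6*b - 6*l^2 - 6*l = -30*b^3 + b^2*(12*l + 51) + b*(18*l^2 - 42*l - 18) - 9*l^2 + 18*l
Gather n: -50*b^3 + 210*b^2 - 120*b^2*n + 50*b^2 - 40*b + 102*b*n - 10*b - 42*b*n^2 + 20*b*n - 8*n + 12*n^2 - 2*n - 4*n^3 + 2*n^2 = -50*b^3 + 260*b^2 - 50*b - 4*n^3 + n^2*(14 - 42*b) + n*(-120*b^2 + 122*b - 10)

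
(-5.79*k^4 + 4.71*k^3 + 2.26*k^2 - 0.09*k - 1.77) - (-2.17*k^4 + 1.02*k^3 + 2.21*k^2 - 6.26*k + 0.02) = -3.62*k^4 + 3.69*k^3 + 0.0499999999999998*k^2 + 6.17*k - 1.79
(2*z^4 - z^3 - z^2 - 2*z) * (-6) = -12*z^4 + 6*z^3 + 6*z^2 + 12*z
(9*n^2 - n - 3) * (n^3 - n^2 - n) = 9*n^5 - 10*n^4 - 11*n^3 + 4*n^2 + 3*n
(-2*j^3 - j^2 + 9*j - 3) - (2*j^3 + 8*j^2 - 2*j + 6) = -4*j^3 - 9*j^2 + 11*j - 9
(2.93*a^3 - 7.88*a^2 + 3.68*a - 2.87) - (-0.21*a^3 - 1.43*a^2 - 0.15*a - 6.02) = 3.14*a^3 - 6.45*a^2 + 3.83*a + 3.15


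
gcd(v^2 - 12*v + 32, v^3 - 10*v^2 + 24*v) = v - 4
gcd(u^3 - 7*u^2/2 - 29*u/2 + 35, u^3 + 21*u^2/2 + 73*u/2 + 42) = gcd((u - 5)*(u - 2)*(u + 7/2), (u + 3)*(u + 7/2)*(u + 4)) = u + 7/2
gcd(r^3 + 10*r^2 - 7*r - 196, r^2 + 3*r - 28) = r^2 + 3*r - 28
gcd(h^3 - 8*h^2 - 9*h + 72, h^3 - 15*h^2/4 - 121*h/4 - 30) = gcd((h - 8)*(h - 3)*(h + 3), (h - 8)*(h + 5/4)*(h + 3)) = h^2 - 5*h - 24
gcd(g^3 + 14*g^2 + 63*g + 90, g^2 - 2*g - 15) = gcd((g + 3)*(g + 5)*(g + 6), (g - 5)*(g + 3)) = g + 3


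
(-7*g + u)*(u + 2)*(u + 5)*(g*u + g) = -7*g^2*u^3 - 56*g^2*u^2 - 119*g^2*u - 70*g^2 + g*u^4 + 8*g*u^3 + 17*g*u^2 + 10*g*u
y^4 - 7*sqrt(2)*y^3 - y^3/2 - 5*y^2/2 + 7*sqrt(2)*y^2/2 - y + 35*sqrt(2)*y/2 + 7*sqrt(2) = (y - 2)*(y + 1/2)*(y + 1)*(y - 7*sqrt(2))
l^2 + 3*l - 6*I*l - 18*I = (l + 3)*(l - 6*I)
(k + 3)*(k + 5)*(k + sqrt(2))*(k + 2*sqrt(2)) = k^4 + 3*sqrt(2)*k^3 + 8*k^3 + 19*k^2 + 24*sqrt(2)*k^2 + 32*k + 45*sqrt(2)*k + 60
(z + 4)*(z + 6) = z^2 + 10*z + 24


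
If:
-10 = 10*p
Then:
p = -1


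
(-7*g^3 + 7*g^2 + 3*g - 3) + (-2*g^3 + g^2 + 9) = -9*g^3 + 8*g^2 + 3*g + 6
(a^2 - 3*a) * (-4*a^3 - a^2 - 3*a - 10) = -4*a^5 + 11*a^4 - a^2 + 30*a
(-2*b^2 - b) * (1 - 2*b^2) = 4*b^4 + 2*b^3 - 2*b^2 - b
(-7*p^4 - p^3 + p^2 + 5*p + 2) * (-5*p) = 35*p^5 + 5*p^4 - 5*p^3 - 25*p^2 - 10*p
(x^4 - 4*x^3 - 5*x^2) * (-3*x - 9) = -3*x^5 + 3*x^4 + 51*x^3 + 45*x^2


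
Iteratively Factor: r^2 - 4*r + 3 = (r - 3)*(r - 1)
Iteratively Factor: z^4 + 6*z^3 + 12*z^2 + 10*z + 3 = (z + 3)*(z^3 + 3*z^2 + 3*z + 1) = (z + 1)*(z + 3)*(z^2 + 2*z + 1) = (z + 1)^2*(z + 3)*(z + 1)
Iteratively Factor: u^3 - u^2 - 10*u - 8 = (u + 1)*(u^2 - 2*u - 8) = (u + 1)*(u + 2)*(u - 4)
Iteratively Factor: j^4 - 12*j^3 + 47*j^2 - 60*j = (j - 4)*(j^3 - 8*j^2 + 15*j) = j*(j - 4)*(j^2 - 8*j + 15) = j*(j - 4)*(j - 3)*(j - 5)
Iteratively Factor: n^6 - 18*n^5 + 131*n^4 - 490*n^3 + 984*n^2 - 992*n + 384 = (n - 2)*(n^5 - 16*n^4 + 99*n^3 - 292*n^2 + 400*n - 192) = (n - 3)*(n - 2)*(n^4 - 13*n^3 + 60*n^2 - 112*n + 64) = (n - 3)*(n - 2)*(n - 1)*(n^3 - 12*n^2 + 48*n - 64) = (n - 4)*(n - 3)*(n - 2)*(n - 1)*(n^2 - 8*n + 16) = (n - 4)^2*(n - 3)*(n - 2)*(n - 1)*(n - 4)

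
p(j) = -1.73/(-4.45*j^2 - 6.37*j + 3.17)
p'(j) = -1.73*(8.9*j + 6.37)/(-4.45*j^2 - 6.37*j + 3.17)^2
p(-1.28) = -0.43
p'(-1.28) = 0.53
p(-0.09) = -0.47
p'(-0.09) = -0.70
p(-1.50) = -0.64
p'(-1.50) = 1.64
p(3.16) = 0.03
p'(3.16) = -0.02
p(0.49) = 1.70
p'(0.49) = -17.85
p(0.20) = -1.01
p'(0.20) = -4.78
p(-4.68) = 0.03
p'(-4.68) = 0.01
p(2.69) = 0.04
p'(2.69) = -0.02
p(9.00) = 0.00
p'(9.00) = -0.00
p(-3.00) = 0.10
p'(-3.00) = 0.11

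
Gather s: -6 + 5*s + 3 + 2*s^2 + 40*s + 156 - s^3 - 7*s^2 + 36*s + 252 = -s^3 - 5*s^2 + 81*s + 405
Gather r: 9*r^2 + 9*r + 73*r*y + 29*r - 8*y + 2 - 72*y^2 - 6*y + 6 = 9*r^2 + r*(73*y + 38) - 72*y^2 - 14*y + 8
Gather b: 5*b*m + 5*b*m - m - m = 10*b*m - 2*m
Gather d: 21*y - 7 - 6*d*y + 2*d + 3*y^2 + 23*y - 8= d*(2 - 6*y) + 3*y^2 + 44*y - 15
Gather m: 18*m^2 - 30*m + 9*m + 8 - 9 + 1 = 18*m^2 - 21*m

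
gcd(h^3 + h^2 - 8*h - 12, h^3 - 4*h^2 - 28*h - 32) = h^2 + 4*h + 4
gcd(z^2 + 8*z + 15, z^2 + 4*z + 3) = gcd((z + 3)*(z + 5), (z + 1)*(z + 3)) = z + 3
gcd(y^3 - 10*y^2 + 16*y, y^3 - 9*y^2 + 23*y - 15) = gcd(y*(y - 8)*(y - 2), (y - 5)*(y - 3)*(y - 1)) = 1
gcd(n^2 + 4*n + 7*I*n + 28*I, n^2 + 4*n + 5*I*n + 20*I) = n + 4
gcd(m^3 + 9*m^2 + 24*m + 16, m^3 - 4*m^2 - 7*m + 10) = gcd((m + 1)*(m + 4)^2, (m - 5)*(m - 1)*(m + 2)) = 1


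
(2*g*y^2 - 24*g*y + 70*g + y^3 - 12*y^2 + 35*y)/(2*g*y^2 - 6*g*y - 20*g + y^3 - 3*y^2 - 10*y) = (y - 7)/(y + 2)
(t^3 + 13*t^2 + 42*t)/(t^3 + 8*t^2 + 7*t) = (t + 6)/(t + 1)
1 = 1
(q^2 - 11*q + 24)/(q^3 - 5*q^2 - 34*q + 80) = (q - 3)/(q^2 + 3*q - 10)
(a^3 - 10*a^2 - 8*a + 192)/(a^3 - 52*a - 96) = (a^2 - 2*a - 24)/(a^2 + 8*a + 12)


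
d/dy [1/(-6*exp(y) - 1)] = 6*exp(y)/(6*exp(y) + 1)^2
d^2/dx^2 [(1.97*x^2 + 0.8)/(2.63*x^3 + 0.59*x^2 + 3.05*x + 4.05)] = (27.252586*x^6 - 1.4210854715202e-14*x^5 - 28.41189*x^4 - 280.99664*x^3 + 11.93019*x^2 - 42.4896*x + 75.68665)/(18.191447*x^9 + 12.242913*x^8 + 66.036144*x^7 + 112.641824*x^6 + 114.28815*x^5 + 215.61729*x^4 + 201.5162*x^3 + 142.0578*x^2 + 150.082875*x + 66.430125)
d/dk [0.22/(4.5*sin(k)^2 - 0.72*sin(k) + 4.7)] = (0.1584 - 1.98*sin(k))*cos(k)/(4.5*sin(k)^2 - 0.72*sin(k) + 4.7)^2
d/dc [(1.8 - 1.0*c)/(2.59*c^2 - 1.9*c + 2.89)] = (2.59*c^2 - 9.324*c + 0.53)/(6.7081*c^4 - 9.842*c^3 + 18.5802*c^2 - 10.982*c + 8.3521)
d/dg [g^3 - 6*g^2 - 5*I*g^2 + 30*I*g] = 3*g^2 - 12*g - 10*I*g + 30*I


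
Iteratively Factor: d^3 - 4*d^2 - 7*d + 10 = (d + 2)*(d^2 - 6*d + 5) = (d - 5)*(d + 2)*(d - 1)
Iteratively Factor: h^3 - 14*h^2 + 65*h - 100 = (h - 5)*(h^2 - 9*h + 20) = (h - 5)*(h - 4)*(h - 5)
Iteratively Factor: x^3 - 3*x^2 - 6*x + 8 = (x - 1)*(x^2 - 2*x - 8) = (x - 1)*(x + 2)*(x - 4)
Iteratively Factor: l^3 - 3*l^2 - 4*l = (l + 1)*(l^2 - 4*l) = (l - 4)*(l + 1)*(l)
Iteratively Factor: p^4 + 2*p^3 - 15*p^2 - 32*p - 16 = (p + 1)*(p^3 + p^2 - 16*p - 16) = (p + 1)^2*(p^2 - 16) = (p + 1)^2*(p + 4)*(p - 4)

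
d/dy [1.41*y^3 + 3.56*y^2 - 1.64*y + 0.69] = 4.23*y^2 + 7.12*y - 1.64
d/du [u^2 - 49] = 2*u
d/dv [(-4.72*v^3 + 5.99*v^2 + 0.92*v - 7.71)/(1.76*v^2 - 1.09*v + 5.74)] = (-8.3072*v^4 + 10.2896*v^3 - 89.4267*v^2 + 95.9044*v - 3.1231)/(3.0976*v^4 - 3.8368*v^3 + 21.3929*v^2 - 12.5132*v + 32.9476)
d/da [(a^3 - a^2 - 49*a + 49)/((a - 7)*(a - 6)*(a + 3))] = (-9*a^2 - 22*a - 129)/(a^4 - 6*a^3 - 27*a^2 + 108*a + 324)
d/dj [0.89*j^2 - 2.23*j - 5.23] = 1.78*j - 2.23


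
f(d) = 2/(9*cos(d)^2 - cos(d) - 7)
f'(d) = 2*(18*sin(d)*cos(d) - sin(d))/(9*cos(d)^2 - cos(d) - 7)^2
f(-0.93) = -0.46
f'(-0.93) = -0.82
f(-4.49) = -0.32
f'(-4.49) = -0.24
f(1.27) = -0.31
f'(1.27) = 0.20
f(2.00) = -0.40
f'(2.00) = -0.61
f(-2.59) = 5.26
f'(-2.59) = 118.47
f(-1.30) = -0.30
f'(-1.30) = -0.17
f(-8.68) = -1.43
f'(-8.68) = 9.85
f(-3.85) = -1.90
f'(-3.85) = -17.30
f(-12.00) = -1.39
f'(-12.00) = 7.39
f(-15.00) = -1.91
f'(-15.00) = 17.44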